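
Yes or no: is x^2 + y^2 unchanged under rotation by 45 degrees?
Yes

Applying rotation by 45 degrees: x' = x*cos(45 degrees) - y*sin(45 degrees) = sqrt(2)x/2 - sqrt(2)y/2, y' = x*sin(45 degrees) + y*cos(45 degrees) = sqrt(2)x/2 + sqrt(2)y/2

Substituting into x^2 + y^2:
(sqrt(2)x/2 - sqrt(2)y/2)^2 + (sqrt(2)x/2 + sqrt(2)y/2)^2
= x^2 + y^2

This equals the original expression x^2 + y^2, so it IS invariant.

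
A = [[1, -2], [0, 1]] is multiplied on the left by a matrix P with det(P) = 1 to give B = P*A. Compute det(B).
1

By the multiplicative property of determinants, det(B) = det(P*A) = det(P) * det(A) = det(A),
so the determinant is invariant under multiplication by any determinant-1 matrix; we just need det(A).

det(A) = (1)(1) - (-2)(0) = 1 - 0 = 1

Therefore det(B) = 1 * 1 = 1.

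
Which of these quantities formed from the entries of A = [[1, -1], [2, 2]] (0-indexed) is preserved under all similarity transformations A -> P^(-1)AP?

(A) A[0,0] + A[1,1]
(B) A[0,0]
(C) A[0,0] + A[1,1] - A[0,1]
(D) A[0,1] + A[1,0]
A

A[0,0] + A[1,1] is the trace of A. By the cyclic property of the trace, tr(P^(-1)AP) = tr(APP^(-1)) = tr(A), so it is the same for every matrix similar to A.

The other combinations are not similarity invariants. For example, take P = [[1, 2], [0, 1]] (det P = 1), so P^(-1) = [[1, -2], [0, 1]] and
B = P^(-1)AP = [[-3, -11], [2, 6]].
Evaluating each option on A and on B:
(A) A[0,0] + A[1,1]: 3 for A, 3 for B -> unchanged
(B) A[0,0]: 1 for A, -3 for B -> changes
(C) A[0,0] + A[1,1] - A[0,1]: 4 for A, 14 for B -> changes
(D) A[0,1] + A[1,0]: 1 for A, -9 for B -> changes

Only (A) A[0,0] + A[1,1] = 3 survives (and it does so for every P, not just this one), so it is the invariant.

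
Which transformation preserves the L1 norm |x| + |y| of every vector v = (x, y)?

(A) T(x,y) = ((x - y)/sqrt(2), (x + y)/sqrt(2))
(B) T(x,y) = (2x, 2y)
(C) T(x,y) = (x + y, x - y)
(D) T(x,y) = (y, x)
D

A transformation preserves a norm if ||T(v)|| = ||v|| for every v; a single vector where the norm changes rules an option out.

(A) T(x,y) = ((x - y)/sqrt(2), (x + y)/sqrt(2)): v = (1, 0) has norm |1| + |0| = 1, but T(v) = (sqrt(2)/2, sqrt(2)/2) has norm sqrt(2) -- not preserved.
(B) T(x,y) = (2x, 2y): v = (1, 0) has norm |1| + |0| = 1, but T(v) = (2, 0) has norm 2 -- not preserved.
(C) T(x,y) = (x + y, x - y): v = (1, 0) has norm |1| + |0| = 1, but T(v) = (1, 1) has norm 2 -- not preserved.
(D) T(x,y) = (y, x): preserves the norm -- it only permutes the coordinates and/or flips signs, which leaves |x| + |y| unchanged.

Therefore the answer is (D).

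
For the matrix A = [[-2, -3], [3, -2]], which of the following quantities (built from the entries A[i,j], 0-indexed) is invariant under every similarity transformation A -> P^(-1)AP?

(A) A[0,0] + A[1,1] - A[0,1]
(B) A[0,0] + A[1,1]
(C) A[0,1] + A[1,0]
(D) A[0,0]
B

A[0,0] + A[1,1] is the trace of A. By the cyclic property of the trace, tr(P^(-1)AP) = tr(APP^(-1)) = tr(A), so it is the same for every matrix similar to A.

The other combinations are not similarity invariants. For example, take P = [[1, 1], [0, 1]] (det P = 1), so P^(-1) = [[1, -1], [0, 1]] and
B = P^(-1)AP = [[-5, -6], [3, 1]].
Evaluating each option on A and on B:
(A) A[0,0] + A[1,1] - A[0,1]: -1 for A, 2 for B -> changes
(B) A[0,0] + A[1,1]: -4 for A, -4 for B -> unchanged
(C) A[0,1] + A[1,0]: 0 for A, -3 for B -> changes
(D) A[0,0]: -2 for A, -5 for B -> changes

Only (B) A[0,0] + A[1,1] = -4 survives (and it does so for every P, not just this one), so it is the invariant.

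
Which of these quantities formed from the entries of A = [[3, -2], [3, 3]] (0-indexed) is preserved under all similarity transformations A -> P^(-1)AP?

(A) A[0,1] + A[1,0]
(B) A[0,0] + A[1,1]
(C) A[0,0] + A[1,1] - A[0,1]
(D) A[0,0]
B

A[0,0] + A[1,1] is the trace of A. By the cyclic property of the trace, tr(P^(-1)AP) = tr(APP^(-1)) = tr(A), so it is the same for every matrix similar to A.

The other combinations are not similarity invariants. For example, take P = [[2, 1], [1, 1]] (det P = 1), so P^(-1) = [[1, -1], [-1, 2]] and
B = P^(-1)AP = [[-5, -5], [14, 11]].
Evaluating each option on A and on B:
(A) A[0,1] + A[1,0]: 1 for A, 9 for B -> changes
(B) A[0,0] + A[1,1]: 6 for A, 6 for B -> unchanged
(C) A[0,0] + A[1,1] - A[0,1]: 8 for A, 11 for B -> changes
(D) A[0,0]: 3 for A, -5 for B -> changes

Only (B) A[0,0] + A[1,1] = 6 survives (and it does so for every P, not just this one), so it is the invariant.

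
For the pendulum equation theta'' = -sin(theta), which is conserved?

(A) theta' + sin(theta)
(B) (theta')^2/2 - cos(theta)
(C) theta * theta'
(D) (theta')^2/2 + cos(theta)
B

A first integral I satisfies dI/dt = 0 along every solution. Differentiate each option and use the equation of motion:
(A) d/dt[theta' + sin(theta)] = theta'' + cos(theta) theta' = -sin(theta) + theta' cos(theta), not identically 0
(B) d/dt[(theta')^2/2 - cos(theta)] = theta' theta'' + sin(theta) theta' = theta'(-sin(theta)) + theta' sin(theta) = 0
(C) d/dt[theta * theta'] = (theta')^2 + theta theta'' = (theta')^2 - theta sin(theta), not identically 0
(D) d/dt[(theta')^2/2 + cos(theta)] = theta' theta'' - sin(theta) theta' = -2 theta' sin(theta), not identically 0

Only (B) has zero time-derivative. This is the total energy: kinetic (theta')^2/2 plus potential -cos(theta).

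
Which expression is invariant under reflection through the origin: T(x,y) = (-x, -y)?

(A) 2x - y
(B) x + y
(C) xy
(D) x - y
C

The map is reflection through the origin: T(x,y) = (-x, -y).
Substitute the transformed coordinates into each option and compare with the original:
(A) 2x - y  ->  2(-x) - (-y) = -2x + y   [differs from 2x - y: not invariant]
(B) x + y  ->  (-x) + (-y) = -x - y   [differs from x + y: not invariant]
(C) xy  ->  (-x)(-y) = xy   [equals xy: invariant]
(D) x - y  ->  (-x) - (-y) = -x + y   [differs from x - y: not invariant]

Only option (C), xy, is unchanged by the transformation.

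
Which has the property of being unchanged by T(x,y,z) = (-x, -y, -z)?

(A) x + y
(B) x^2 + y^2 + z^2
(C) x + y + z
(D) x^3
B

Apply T(x,y,z) = (-x, -y, -z) to each option, i.e. replace (x, y, z) by the transformed coordinates.
Substitute the transformed coordinates into each option and compare with the original:
(A) x + y  ->  (-x) + (-y) = -x - y   [differs from x + y: not invariant]
(B) x^2 + y^2 + z^2  ->  (-x)^2 + (-y)^2 + (-z)^2 = x^2 + y^2 + z^2   [equals x^2 + y^2 + z^2: invariant]
(C) x + y + z  ->  (-x) + (-y) + (-z) = -x - y - z   [differs from x + y + z: not invariant]
(D) x^3  ->  (-x)^3 = -x^3   [differs from x^3: not invariant]

Only option (B), x^2 + y^2 + z^2, is unchanged by the transformation.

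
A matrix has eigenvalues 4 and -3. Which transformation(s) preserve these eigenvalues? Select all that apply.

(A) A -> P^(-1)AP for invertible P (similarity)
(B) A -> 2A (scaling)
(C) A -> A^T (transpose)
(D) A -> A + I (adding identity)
A and C

Eigenvalues are preserved by:
1. Similarity transformations: A -> P^(-1)AP (same characteristic polynomial)
2. Transpose: A^T has the same eigenvalues as A

Eigenvalues are NOT preserved by:
- Adding identity: eigenvalues become 4+1, -3+1
- Scaling: eigenvalues become 8, -6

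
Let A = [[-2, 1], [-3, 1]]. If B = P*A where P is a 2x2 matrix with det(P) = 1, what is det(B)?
1

By the multiplicative property of determinants, det(B) = det(P*A) = det(P) * det(A) = det(A),
so the determinant is invariant under multiplication by any determinant-1 matrix; we just need det(A).

det(A) = (-2)(1) - (1)(-3) = -2 - (-3) = 1

Therefore det(B) = 1 * 1 = 1.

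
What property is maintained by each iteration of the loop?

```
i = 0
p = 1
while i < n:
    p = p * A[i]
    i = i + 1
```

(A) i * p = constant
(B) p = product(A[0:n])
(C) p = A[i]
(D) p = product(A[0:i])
D

A loop invariant must hold before the first iteration and be re-established by every execution of the body.

(D) p = product(A[0:i]): Initially i = 0 and p = 1 = product of the empty slice A[0:0]. If p = product(A[0:i]) holds at the top of an iteration, the body sets p to product(A[0:i]) * A[i] = product(A[0:i+1]) and then i to i+1, so the property is restored. At exit i = n, giving p = product(A[0:n]).

The other options fail:
(A) i * p = constant: initially i * p = 0, but after one iteration it is 1 * A[0], which is nonzero in general.
(B) p = product(A[0:n]): false before the loop (p = 1, not the full product) -- it only becomes true at exit.
(C) p = A[i]: after the first iteration p = A[0] but i = 1; in general p is a product of several elements, not a single one.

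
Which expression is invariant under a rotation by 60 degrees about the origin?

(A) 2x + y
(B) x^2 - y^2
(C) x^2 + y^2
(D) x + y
C

A rotation by 60 degrees sends (x, y) to (x/2 - sqrt(3)y/2, sqrt(3)x/2 + y/2).
Substitute the transformed coordinates into each option and compare with the original:
(A) 2x + y  ->  2(x/2 - sqrt(3)y/2) + (sqrt(3)x/2 + y/2) = sqrt(3)x/2 + x - sqrt(3)y + y/2   [differs from 2x + y: not invariant]
(B) x^2 - y^2  ->  (x/2 - sqrt(3)y/2)^2 - (sqrt(3)x/2 + y/2)^2 = -x^2/2 - sqrt(3)xy + y^2/2   [differs from x^2 - y^2: not invariant]
(C) x^2 + y^2  ->  (x/2 - sqrt(3)y/2)^2 + (sqrt(3)x/2 + y/2)^2 = x^2 + y^2   [equals x^2 + y^2: invariant]
(D) x + y  ->  (x/2 - sqrt(3)y/2) + (sqrt(3)x/2 + y/2) = x/2 + sqrt(3)x/2 - sqrt(3)y/2 + y/2   [differs from x + y: not invariant]

Only option (C), x^2 + y^2, is unchanged by the transformation.
Geometrically, x^2 + y^2 is the squared distance from the origin, which every rotation about the origin preserves.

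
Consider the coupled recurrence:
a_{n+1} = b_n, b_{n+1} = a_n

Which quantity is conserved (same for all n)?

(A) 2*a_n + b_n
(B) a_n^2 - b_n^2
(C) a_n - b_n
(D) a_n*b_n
D

Replace a_n by a_{n+1} = b_n and b_n by b_{n+1} = a_n in each option and simplify:
(A) 2*a_n + b_n  ->  2*(b_n) + (a_n) = a_n + 2*b_n   [not conserved]
(B) a_n^2 - b_n^2  ->  (b_n)^2 - (a_n)^2 = -a_n^2 + b_n^2   [not conserved]
(C) a_n - b_n  ->  (b_n) - (a_n) = -a_n + b_n   [not conserved]
(D) a_n*b_n  ->  (b_n)*(a_n) = a_n*b_n   [conserved]

Only (D) a_n*b_n returns to itself after one step, so it is the conserved quantity.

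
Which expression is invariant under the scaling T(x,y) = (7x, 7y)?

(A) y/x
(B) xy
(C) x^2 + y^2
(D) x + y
A

Under the uniform scaling T(x,y) = (7x, 7y):
Substitute the transformed coordinates into each option and compare with the original:
(A) y/x  ->  (7y)/(7x) = y/x   [equals y/x: invariant]
(B) xy  ->  (7x)(7y) = 49xy   [differs from xy: not invariant]
(C) x^2 + y^2  ->  (7x)^2 + (7y)^2 = 49x^2 + 49y^2   [differs from x^2 + y^2: not invariant]
(D) x + y  ->  (7x) + (7y) = 7x + 7y   [differs from x + y: not invariant]

Only option (A), y/x, is unchanged by the transformation.
The common factor 7 cancels in a ratio of coordinates, while sums, products and sums of squares pick up factors of 7 or 49.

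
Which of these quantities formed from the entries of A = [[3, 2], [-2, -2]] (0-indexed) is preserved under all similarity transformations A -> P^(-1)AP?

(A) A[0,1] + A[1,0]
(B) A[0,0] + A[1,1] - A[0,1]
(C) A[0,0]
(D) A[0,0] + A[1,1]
D

A[0,0] + A[1,1] is the trace of A. By the cyclic property of the trace, tr(P^(-1)AP) = tr(APP^(-1)) = tr(A), so it is the same for every matrix similar to A.

The other combinations are not similarity invariants. For example, take P = [[2, 1], [1, 1]] (det P = 1), so P^(-1) = [[1, -1], [-1, 2]] and
B = P^(-1)AP = [[14, 9], [-20, -13]].
Evaluating each option on A and on B:
(A) A[0,1] + A[1,0]: 0 for A, -11 for B -> changes
(B) A[0,0] + A[1,1] - A[0,1]: -1 for A, -8 for B -> changes
(C) A[0,0]: 3 for A, 14 for B -> changes
(D) A[0,0] + A[1,1]: 1 for A, 1 for B -> unchanged

Only (D) A[0,0] + A[1,1] = 1 survives (and it does so for every P, not just this one), so it is the invariant.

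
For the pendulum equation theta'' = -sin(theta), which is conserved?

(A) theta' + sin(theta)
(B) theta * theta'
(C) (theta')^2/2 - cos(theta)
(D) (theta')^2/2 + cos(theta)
C

A first integral I satisfies dI/dt = 0 along every solution. Differentiate each option and use the equation of motion:
(A) d/dt[theta' + sin(theta)] = theta'' + cos(theta) theta' = -sin(theta) + theta' cos(theta), not identically 0
(B) d/dt[theta * theta'] = (theta')^2 + theta theta'' = (theta')^2 - theta sin(theta), not identically 0
(C) d/dt[(theta')^2/2 - cos(theta)] = theta' theta'' + sin(theta) theta' = theta'(-sin(theta)) + theta' sin(theta) = 0
(D) d/dt[(theta')^2/2 + cos(theta)] = theta' theta'' - sin(theta) theta' = -2 theta' sin(theta), not identically 0

Only (C) has zero time-derivative. This is the total energy: kinetic (theta')^2/2 plus potential -cos(theta).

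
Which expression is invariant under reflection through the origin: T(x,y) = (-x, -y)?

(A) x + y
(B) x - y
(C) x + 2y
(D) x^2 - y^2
D

The map is reflection through the origin: T(x,y) = (-x, -y).
Substitute the transformed coordinates into each option and compare with the original:
(A) x + y  ->  (-x) + (-y) = -x - y   [differs from x + y: not invariant]
(B) x - y  ->  (-x) - (-y) = -x + y   [differs from x - y: not invariant]
(C) x + 2y  ->  (-x) + 2(-y) = -x - 2y   [differs from x + 2y: not invariant]
(D) x^2 - y^2  ->  (-x)^2 - (-y)^2 = x^2 - y^2   [equals x^2 - y^2: invariant]

Only option (D), x^2 - y^2, is unchanged by the transformation.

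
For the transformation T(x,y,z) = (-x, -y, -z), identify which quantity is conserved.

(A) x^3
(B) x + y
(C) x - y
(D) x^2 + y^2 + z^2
D

Apply T(x,y,z) = (-x, -y, -z) to each option, i.e. replace (x, y, z) by the transformed coordinates.
Substitute the transformed coordinates into each option and compare with the original:
(A) x^3  ->  (-x)^3 = -x^3   [differs from x^3: not invariant]
(B) x + y  ->  (-x) + (-y) = -x - y   [differs from x + y: not invariant]
(C) x - y  ->  (-x) - (-y) = -x + y   [differs from x - y: not invariant]
(D) x^2 + y^2 + z^2  ->  (-x)^2 + (-y)^2 + (-z)^2 = x^2 + y^2 + z^2   [equals x^2 + y^2 + z^2: invariant]

Only option (D), x^2 + y^2 + z^2, is unchanged by the transformation.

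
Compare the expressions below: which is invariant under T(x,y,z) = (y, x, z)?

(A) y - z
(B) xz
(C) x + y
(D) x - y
C

Apply T(x,y,z) = (y, x, z) to each option, i.e. replace (x, y, z) by the transformed coordinates.
Substitute the transformed coordinates into each option and compare with the original:
(A) y - z  ->  (x) - (z) = x - z   [differs from y - z: not invariant]
(B) xz  ->  (y)(z) = yz   [differs from xz: not invariant]
(C) x + y  ->  (y) + (x) = x + y   [equals x + y: invariant]
(D) x - y  ->  (y) - (x) = -x + y   [differs from x - y: not invariant]

Only option (C), x + y, is unchanged by the transformation.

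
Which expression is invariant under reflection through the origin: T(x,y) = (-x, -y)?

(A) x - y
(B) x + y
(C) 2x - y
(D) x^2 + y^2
D

The map is reflection through the origin: T(x,y) = (-x, -y).
Substitute the transformed coordinates into each option and compare with the original:
(A) x - y  ->  (-x) - (-y) = -x + y   [differs from x - y: not invariant]
(B) x + y  ->  (-x) + (-y) = -x - y   [differs from x + y: not invariant]
(C) 2x - y  ->  2(-x) - (-y) = -2x + y   [differs from 2x - y: not invariant]
(D) x^2 + y^2  ->  (-x)^2 + (-y)^2 = x^2 + y^2   [equals x^2 + y^2: invariant]

Only option (D), x^2 + y^2, is unchanged by the transformation.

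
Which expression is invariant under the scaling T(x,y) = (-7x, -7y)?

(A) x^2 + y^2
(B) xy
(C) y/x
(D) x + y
C

Under the uniform scaling T(x,y) = (-7x, -7y):
Substitute the transformed coordinates into each option and compare with the original:
(A) x^2 + y^2  ->  (-7x)^2 + (-7y)^2 = 49x^2 + 49y^2   [differs from x^2 + y^2: not invariant]
(B) xy  ->  (-7x)(-7y) = 49xy   [differs from xy: not invariant]
(C) y/x  ->  (-7y)/(-7x) = y/x   [equals y/x: invariant]
(D) x + y  ->  (-7x) + (-7y) = -7x - 7y   [differs from x + y: not invariant]

Only option (C), y/x, is unchanged by the transformation.
The common factor -7 cancels in a ratio of coordinates, while sums, products and sums of squares pick up factors of -7 or 49.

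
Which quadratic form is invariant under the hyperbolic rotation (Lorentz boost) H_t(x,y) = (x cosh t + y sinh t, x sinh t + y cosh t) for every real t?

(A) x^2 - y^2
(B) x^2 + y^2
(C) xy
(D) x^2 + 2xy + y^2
A

Write x' = x cosh t + y sinh t, y' = x sinh t + y cosh t and substitute into each option:
(A) x^2 - y^2: (x cosh t + y sinh t)^2 - (x sinh t + y cosh t)^2 = x^2(cosh^2 t - sinh^2 t) + 2xy(cosh t sinh t - sinh t cosh t) + y^2(sinh^2 t - cosh^2 t) = x^2 - y^2   [invariant, using cosh^2 t - sinh^2 t = 1]
(B) x^2 + y^2: (x cosh t + y sinh t)^2 + (x sinh t + y cosh t)^2 = (x^2 + y^2)(cosh^2 t + sinh^2 t) + 4xy sinh t cosh t = (x^2 + y^2) cosh 2t + 2xy sinh 2t   [not invariant for t != 0]
(C) xy: (x cosh t + y sinh t)(x sinh t + y cosh t) = xy(cosh^2 t + sinh^2 t) + (x^2 + y^2) sinh t cosh t = xy cosh 2t + (x^2 + y^2)(sinh 2t)/2   [not invariant for t != 0]
(D) x^2 + 2xy + y^2: (x' + y')^2 with x' + y' = (x + y)(cosh t + sinh t) = (x + y)e^t, so it becomes (x + y)^2 e^(2t)   [not invariant for t != 0]

Only (A) x^2 - y^2 is unchanged; it is the Minkowski form preserved by Lorentz boosts, just as x^2 + y^2 is preserved by ordinary rotations.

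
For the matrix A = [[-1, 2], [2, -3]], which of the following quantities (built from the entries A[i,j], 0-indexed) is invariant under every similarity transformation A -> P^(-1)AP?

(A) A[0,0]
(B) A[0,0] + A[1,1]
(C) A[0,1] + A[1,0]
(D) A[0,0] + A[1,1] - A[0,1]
B

A[0,0] + A[1,1] is the trace of A. By the cyclic property of the trace, tr(P^(-1)AP) = tr(APP^(-1)) = tr(A), so it is the same for every matrix similar to A.

The other combinations are not similarity invariants. For example, take P = [[1, 2], [0, 1]] (det P = 1), so P^(-1) = [[1, -2], [0, 1]] and
B = P^(-1)AP = [[-5, -2], [2, 1]].
Evaluating each option on A and on B:
(A) A[0,0]: -1 for A, -5 for B -> changes
(B) A[0,0] + A[1,1]: -4 for A, -4 for B -> unchanged
(C) A[0,1] + A[1,0]: 4 for A, 0 for B -> changes
(D) A[0,0] + A[1,1] - A[0,1]: -6 for A, -2 for B -> changes

Only (B) A[0,0] + A[1,1] = -4 survives (and it does so for every P, not just this one), so it is the invariant.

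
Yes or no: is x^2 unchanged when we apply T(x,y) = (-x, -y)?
Yes

Substitute T(x,y) = (-x, -y) into the expression and compare with the original.

Original: x^2
After applying T: (-x)^2 = x^2

This is identical to the original x^2, so the expression is invariant.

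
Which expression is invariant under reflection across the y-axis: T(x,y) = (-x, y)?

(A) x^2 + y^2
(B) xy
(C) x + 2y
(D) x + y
A

The map is reflection across the y-axis: T(x,y) = (-x, y).
Substitute the transformed coordinates into each option and compare with the original:
(A) x^2 + y^2  ->  (-x)^2 + (y)^2 = x^2 + y^2   [equals x^2 + y^2: invariant]
(B) xy  ->  (-x)(y) = -xy   [differs from xy: not invariant]
(C) x + 2y  ->  (-x) + 2(y) = -x + 2y   [differs from x + 2y: not invariant]
(D) x + y  ->  (-x) + (y) = -x + y   [differs from x + y: not invariant]

Only option (A), x^2 + y^2, is unchanged by the transformation.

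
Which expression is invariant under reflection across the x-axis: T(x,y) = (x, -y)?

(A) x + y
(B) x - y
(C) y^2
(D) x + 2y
C

The map is reflection across the x-axis: T(x,y) = (x, -y).
Substitute the transformed coordinates into each option and compare with the original:
(A) x + y  ->  (x) + (-y) = x - y   [differs from x + y: not invariant]
(B) x - y  ->  (x) - (-y) = x + y   [differs from x - y: not invariant]
(C) y^2  ->  (-y)^2 = y^2   [equals y^2: invariant]
(D) x + 2y  ->  (x) + 2(-y) = x - 2y   [differs from x + 2y: not invariant]

Only option (C), y^2, is unchanged by the transformation.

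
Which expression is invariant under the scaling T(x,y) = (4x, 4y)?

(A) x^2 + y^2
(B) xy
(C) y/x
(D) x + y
C

Under the uniform scaling T(x,y) = (4x, 4y):
Substitute the transformed coordinates into each option and compare with the original:
(A) x^2 + y^2  ->  (4x)^2 + (4y)^2 = 16x^2 + 16y^2   [differs from x^2 + y^2: not invariant]
(B) xy  ->  (4x)(4y) = 16xy   [differs from xy: not invariant]
(C) y/x  ->  (4y)/(4x) = y/x   [equals y/x: invariant]
(D) x + y  ->  (4x) + (4y) = 4x + 4y   [differs from x + y: not invariant]

Only option (C), y/x, is unchanged by the transformation.
The common factor 4 cancels in a ratio of coordinates, while sums, products and sums of squares pick up factors of 4 or 16.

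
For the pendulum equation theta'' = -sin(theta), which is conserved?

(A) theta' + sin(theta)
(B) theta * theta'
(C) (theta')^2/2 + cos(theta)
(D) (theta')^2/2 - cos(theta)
D

A first integral I satisfies dI/dt = 0 along every solution. Differentiate each option and use the equation of motion:
(A) d/dt[theta' + sin(theta)] = theta'' + cos(theta) theta' = -sin(theta) + theta' cos(theta), not identically 0
(B) d/dt[theta * theta'] = (theta')^2 + theta theta'' = (theta')^2 - theta sin(theta), not identically 0
(C) d/dt[(theta')^2/2 + cos(theta)] = theta' theta'' - sin(theta) theta' = -2 theta' sin(theta), not identically 0
(D) d/dt[(theta')^2/2 - cos(theta)] = theta' theta'' + sin(theta) theta' = theta'(-sin(theta)) + theta' sin(theta) = 0

Only (D) has zero time-derivative. This is the total energy: kinetic (theta')^2/2 plus potential -cos(theta).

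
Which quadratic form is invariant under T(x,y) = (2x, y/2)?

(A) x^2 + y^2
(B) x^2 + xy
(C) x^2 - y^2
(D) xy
D

T multiplies x by 2 and divides y by 2.
Substitute the transformed coordinates into each option and compare with the original:
(A) x^2 + y^2  ->  (2x)^2 + (y/2)^2 = 4x^2 + y^2/4   [differs from x^2 + y^2: not invariant]
(B) x^2 + xy  ->  (2x)^2 + (2x)(y/2) = 4x^2 + xy   [differs from x^2 + xy: not invariant]
(C) x^2 - y^2  ->  (2x)^2 - (y/2)^2 = 4x^2 - y^2/4   [differs from x^2 - y^2: not invariant]
(D) xy  ->  (2x)(y/2) = xy   [equals xy: invariant]

Only option (D), xy, is unchanged by the transformation.
The factors 2 and 1/2 cancel only in the pure product xy.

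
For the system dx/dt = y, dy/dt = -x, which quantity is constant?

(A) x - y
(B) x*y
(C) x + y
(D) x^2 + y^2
D

A first integral I satisfies dI/dt = 0 along every solution. Differentiate each option and use the equation of motion:
(A) d/dt[x - y] = y - (-x) = x + y, not identically 0
(B) d/dt[x*y] = (dx/dt)y + x(dy/dt) = y^2 - x^2, not identically 0
(C) d/dt[x + y] = y + (-x) = y - x, not identically 0
(D) d/dt[x^2 + y^2] = 2x*dx/dt + 2y*dy/dt = 2x*y + 2y*(-x) = 0

Only (D) has zero time-derivative. So x^2 + y^2 (the squared radius; trajectories are circles) is the conserved quantity.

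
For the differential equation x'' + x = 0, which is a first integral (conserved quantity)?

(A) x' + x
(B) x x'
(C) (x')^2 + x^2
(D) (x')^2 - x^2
C

A first integral I satisfies dI/dt = 0 along every solution. Differentiate each option and use the equation of motion:
(A) d/dt[x' + x] = x'' + x' = -x + x', not identically 0
(B) d/dt[x x'] = (x')^2 + x x'' = (x')^2 - x^2, not identically 0
(C) d/dt[(x')^2 + x^2] = 2x'x'' + 2x x' = 2x'(-x) + 2x x' = 0
(D) d/dt[(x')^2 - x^2] = 2x'x'' - 2x x' = -4x x', not identically 0

Only (C) has zero time-derivative. So the energy-like quantity (x')^2 + x^2 is the first integral.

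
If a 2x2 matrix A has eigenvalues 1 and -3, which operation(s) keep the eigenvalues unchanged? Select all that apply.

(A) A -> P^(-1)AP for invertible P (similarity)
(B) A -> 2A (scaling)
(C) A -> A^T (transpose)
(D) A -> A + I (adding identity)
A and C

Eigenvalues are preserved by:
1. Similarity transformations: A -> P^(-1)AP (same characteristic polynomial)
2. Transpose: A^T has the same eigenvalues as A

Eigenvalues are NOT preserved by:
- Adding identity: eigenvalues become 1+1, -3+1
- Scaling: eigenvalues become 2, -6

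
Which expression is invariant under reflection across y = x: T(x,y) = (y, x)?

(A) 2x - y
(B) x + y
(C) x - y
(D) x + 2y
B

The map is reflection across y = x: T(x,y) = (y, x).
Substitute the transformed coordinates into each option and compare with the original:
(A) 2x - y  ->  2(y) - (x) = -x + 2y   [differs from 2x - y: not invariant]
(B) x + y  ->  (y) + (x) = x + y   [equals x + y: invariant]
(C) x - y  ->  (y) - (x) = -x + y   [differs from x - y: not invariant]
(D) x + 2y  ->  (y) + 2(x) = 2x + y   [differs from x + 2y: not invariant]

Only option (B), x + y, is unchanged by the transformation.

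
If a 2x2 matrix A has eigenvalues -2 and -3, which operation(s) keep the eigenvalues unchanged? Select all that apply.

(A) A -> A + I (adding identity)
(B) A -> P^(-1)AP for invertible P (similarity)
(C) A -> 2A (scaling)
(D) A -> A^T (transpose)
B and D

Eigenvalues are preserved by:
1. Similarity transformations: A -> P^(-1)AP (same characteristic polynomial)
2. Transpose: A^T has the same eigenvalues as A

Eigenvalues are NOT preserved by:
- Adding identity: eigenvalues become -2+1, -3+1
- Scaling: eigenvalues become -4, -6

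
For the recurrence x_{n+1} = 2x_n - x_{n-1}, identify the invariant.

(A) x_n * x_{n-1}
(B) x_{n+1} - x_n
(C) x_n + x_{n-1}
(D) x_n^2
B

For the recurrence x_{n+1} = 2x_n - x_{n-1}:

If x_{n+1} = 2x_n - x_{n-1}, then:
x_{n+1} - x_n = x_n - x_{n-1}
The first difference is constant throughout the sequence.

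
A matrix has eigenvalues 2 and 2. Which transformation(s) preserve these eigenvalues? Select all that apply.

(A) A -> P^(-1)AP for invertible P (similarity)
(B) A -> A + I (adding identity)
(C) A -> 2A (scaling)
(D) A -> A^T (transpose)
A and D

Eigenvalues are preserved by:
1. Similarity transformations: A -> P^(-1)AP (same characteristic polynomial)
2. Transpose: A^T has the same eigenvalues as A

Eigenvalues are NOT preserved by:
- Adding identity: eigenvalues become 2+1, 2+1
- Scaling: eigenvalues become 4, 4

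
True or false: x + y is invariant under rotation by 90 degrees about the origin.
False

Applying rotation by 90 degrees: x' = x*cos(90 degrees) - y*sin(90 degrees) = -y, y' = x*sin(90 degrees) + y*cos(90 degrees) = x

Substituting into x + y:
(-y) + (x)
= x - y

This differs from the original expression x + y, so it is NOT invariant.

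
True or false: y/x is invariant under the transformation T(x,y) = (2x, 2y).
True

Substitute T(x,y) = (2x, 2y) into the expression and compare with the original.

Original: y/x
After applying T: (2y)/(2x) = y/x

This is identical to the original y/x, so the expression is invariant.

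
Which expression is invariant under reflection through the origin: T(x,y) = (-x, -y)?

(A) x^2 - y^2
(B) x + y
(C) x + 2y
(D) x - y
A

The map is reflection through the origin: T(x,y) = (-x, -y).
Substitute the transformed coordinates into each option and compare with the original:
(A) x^2 - y^2  ->  (-x)^2 - (-y)^2 = x^2 - y^2   [equals x^2 - y^2: invariant]
(B) x + y  ->  (-x) + (-y) = -x - y   [differs from x + y: not invariant]
(C) x + 2y  ->  (-x) + 2(-y) = -x - 2y   [differs from x + 2y: not invariant]
(D) x - y  ->  (-x) - (-y) = -x + y   [differs from x - y: not invariant]

Only option (A), x^2 - y^2, is unchanged by the transformation.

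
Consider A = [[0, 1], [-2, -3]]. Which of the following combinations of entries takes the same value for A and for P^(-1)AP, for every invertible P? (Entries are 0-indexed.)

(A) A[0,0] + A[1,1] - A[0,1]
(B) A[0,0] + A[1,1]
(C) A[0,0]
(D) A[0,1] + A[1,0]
B

A[0,0] + A[1,1] is the trace of A. By the cyclic property of the trace, tr(P^(-1)AP) = tr(APP^(-1)) = tr(A), so it is the same for every matrix similar to A.

The other combinations are not similarity invariants. For example, take P = [[1, 1], [1, 2]] (det P = 1), so P^(-1) = [[2, -1], [-1, 1]] and
B = P^(-1)AP = [[7, 12], [-6, -10]].
Evaluating each option on A and on B:
(A) A[0,0] + A[1,1] - A[0,1]: -4 for A, -15 for B -> changes
(B) A[0,0] + A[1,1]: -3 for A, -3 for B -> unchanged
(C) A[0,0]: 0 for A, 7 for B -> changes
(D) A[0,1] + A[1,0]: -1 for A, 6 for B -> changes

Only (B) A[0,0] + A[1,1] = -3 survives (and it does so for every P, not just this one), so it is the invariant.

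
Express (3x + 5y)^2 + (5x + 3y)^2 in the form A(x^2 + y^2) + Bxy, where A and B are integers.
34(x^2 + y^2) + 60xy

Expanding: (3x + 5y)^2 = 9x^2 + 30xy + 25y^2
(5x + 3y)^2 = 25x^2 + 30xy + 9y^2
Sum = (9+25)(x^2+y^2) + 60xy = 34(x^2 + y^2) + 60xy
This is symmetric in x and y.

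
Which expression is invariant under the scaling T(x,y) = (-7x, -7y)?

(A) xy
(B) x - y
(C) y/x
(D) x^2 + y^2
C

Under the uniform scaling T(x,y) = (-7x, -7y):
Substitute the transformed coordinates into each option and compare with the original:
(A) xy  ->  (-7x)(-7y) = 49xy   [differs from xy: not invariant]
(B) x - y  ->  (-7x) - (-7y) = -7x + 7y   [differs from x - y: not invariant]
(C) y/x  ->  (-7y)/(-7x) = y/x   [equals y/x: invariant]
(D) x^2 + y^2  ->  (-7x)^2 + (-7y)^2 = 49x^2 + 49y^2   [differs from x^2 + y^2: not invariant]

Only option (C), y/x, is unchanged by the transformation.
The common factor -7 cancels in a ratio of coordinates, while sums, products and sums of squares pick up factors of -7 or 49.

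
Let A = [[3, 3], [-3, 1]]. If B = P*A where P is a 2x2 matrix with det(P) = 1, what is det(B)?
12

By the multiplicative property of determinants, det(B) = det(P*A) = det(P) * det(A) = det(A),
so the determinant is invariant under multiplication by any determinant-1 matrix; we just need det(A).

det(A) = (3)(1) - (3)(-3) = 3 - (-9) = 12

Therefore det(B) = 1 * 12 = 12.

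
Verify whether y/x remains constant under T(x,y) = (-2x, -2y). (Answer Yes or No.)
Yes

Substitute T(x,y) = (-2x, -2y) into the expression and compare with the original.

Original: y/x
After applying T: (-2y)/(-2x) = y/x

This is identical to the original y/x, so the expression is invariant.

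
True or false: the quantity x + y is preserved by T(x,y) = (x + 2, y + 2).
False

Substitute T(x,y) = (x + 2, y + 2) into the expression and compare with the original.

Original: x + y
After applying T: (x + 2) + (y + 2) = x + y + 4

This differs from the original x + y (difference: 4), so the expression is NOT invariant.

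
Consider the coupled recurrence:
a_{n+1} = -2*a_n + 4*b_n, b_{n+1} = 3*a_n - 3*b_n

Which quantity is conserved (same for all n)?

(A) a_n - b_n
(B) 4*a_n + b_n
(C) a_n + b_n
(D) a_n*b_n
C

Replace a_n by a_{n+1} = -2*a_n + 4*b_n and b_n by b_{n+1} = 3*a_n - 3*b_n in each option and simplify:
(A) a_n - b_n  ->  (-2*a_n + 4*b_n) - (3*a_n - 3*b_n) = -5*a_n + 7*b_n   [not conserved]
(B) 4*a_n + b_n  ->  4*(-2*a_n + 4*b_n) + (3*a_n - 3*b_n) = -5*a_n + 13*b_n   [not conserved]
(C) a_n + b_n  ->  (-2*a_n + 4*b_n) + (3*a_n - 3*b_n) = a_n + b_n   [conserved]
(D) a_n*b_n  ->  (-2*a_n + 4*b_n)*(3*a_n - 3*b_n) = -6*a_n^2 + 18*a_n*b_n - 12*b_n^2   [not conserved]

Only (C) a_n + b_n returns to itself after one step, so it is the conserved quantity.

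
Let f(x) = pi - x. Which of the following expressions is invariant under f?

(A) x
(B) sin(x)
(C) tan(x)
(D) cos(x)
B

For f(x) = pi - x:
sin(pi - x) = sin(x), so sine is invariant under this transformation.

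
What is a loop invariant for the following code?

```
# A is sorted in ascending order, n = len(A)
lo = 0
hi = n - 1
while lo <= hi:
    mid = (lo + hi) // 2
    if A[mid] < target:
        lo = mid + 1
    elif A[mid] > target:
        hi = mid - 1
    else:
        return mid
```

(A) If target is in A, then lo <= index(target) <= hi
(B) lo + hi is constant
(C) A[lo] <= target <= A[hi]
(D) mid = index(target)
A

A loop invariant must hold before the first iteration and be re-established by every execution of the body.

(A) If target is in A, then lo <= index(target) <= hi: Before the loop [lo, hi] = [0, n-1] covers every index. When A[mid] < target, sortedness puts target strictly to the right of mid, so setting lo = mid + 1 keeps index(target) in [lo, hi]; symmetrically for hi = mid - 1. Hence 'if target is in A then lo <= index(target) <= hi' holds after every iteration, and when lo > hi it proves target is absent.

The other options fail:
(B) lo + hi is constant: each iteration moves exactly one of lo, hi, so lo + hi changes (e.g. 0 + (n-1) becomes (mid+1) + (n-1)).
(C) A[lo] <= target <= A[hi]: fails when target is not in A (e.g. target < A[0] already violates it before the loop), so it is not maintained in general.
(D) mid = index(target): mid is just the current probe; it equals index(target) only on the iteration that returns.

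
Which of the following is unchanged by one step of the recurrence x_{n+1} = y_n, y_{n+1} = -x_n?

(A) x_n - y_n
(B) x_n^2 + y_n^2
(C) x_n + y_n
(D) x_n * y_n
B

For the recurrence x_{n+1} = y_n, y_{n+1} = -x_n:

x_{n+1}^2 + y_{n+1}^2 = y_n^2 + (-x_n)^2 = x_n^2 + y_n^2
The sum of squares is conserved (like energy in a harmonic oscillator).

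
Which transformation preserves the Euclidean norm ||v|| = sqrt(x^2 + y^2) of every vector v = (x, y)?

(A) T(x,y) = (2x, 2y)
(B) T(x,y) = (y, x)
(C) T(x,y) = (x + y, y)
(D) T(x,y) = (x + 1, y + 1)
B

A transformation preserves a norm if ||T(v)|| = ||v|| for every v; a single vector where the norm changes rules an option out.

(A) T(x,y) = (2x, 2y): v = (1, 0) has norm sqrt((1)^2 + (0)^2) = 1, but T(v) = (2, 0) has norm 2 -- not preserved.
(B) T(x,y) = (y, x): preserves the norm -- it is an orthogonal map (a rotation/reflection), and (y)^2 + (x)^2 simplifies to x^2 + y^2.
(C) T(x,y) = (x + y, y): v = (0, 1) has norm sqrt((0)^2 + (1)^2) = 1, but T(v) = (1, 1) has norm sqrt(2) -- not preserved.
(D) T(x,y) = (x + 1, y + 1): v = (1, 0) has norm sqrt((1)^2 + (0)^2) = 1, but T(v) = (2, 1) has norm sqrt(5) -- not preserved.

Therefore the answer is (B).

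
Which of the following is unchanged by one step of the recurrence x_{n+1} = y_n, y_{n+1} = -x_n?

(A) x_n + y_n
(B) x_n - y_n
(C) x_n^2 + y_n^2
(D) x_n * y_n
C

For the recurrence x_{n+1} = y_n, y_{n+1} = -x_n:

x_{n+1}^2 + y_{n+1}^2 = y_n^2 + (-x_n)^2 = x_n^2 + y_n^2
The sum of squares is conserved (like energy in a harmonic oscillator).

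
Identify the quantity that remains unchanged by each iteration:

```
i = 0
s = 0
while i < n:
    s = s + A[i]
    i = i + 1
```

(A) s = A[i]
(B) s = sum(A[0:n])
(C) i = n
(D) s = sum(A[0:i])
D

A loop invariant must hold before the first iteration and be re-established by every execution of the body.

(D) s = sum(A[0:i]): Initially i = 0 and s = 0 = sum of the empty slice A[0:0]. If s = sum(A[0:i]) holds at the top of an iteration, the body sets s to sum(A[0:i]) + A[i] = sum(A[0:i+1]) and then i to i+1, so s = sum(A[0:i]) holds again. At exit i = n, giving s = sum(A[0:n]).

The other options fail:
(A) s = A[i]: after the first iteration s = A[0] but i = 1, so s = A[i] compares s with the wrong element (and fails in general).
(B) s = sum(A[0:n]): false before the loop (s = 0, not the full sum) -- it only becomes true at exit.
(C) i = n: false initially (i = 0); it is the exit condition, not an invariant.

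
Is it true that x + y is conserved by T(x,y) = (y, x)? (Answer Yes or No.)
Yes

Substitute T(x,y) = (y, x) into the expression and compare with the original.

Original: x + y
After applying T: (y) + (x) = x + y

This is identical to the original x + y, so the expression is invariant.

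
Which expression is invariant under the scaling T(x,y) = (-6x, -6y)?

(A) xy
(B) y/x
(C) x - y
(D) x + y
B

Under the uniform scaling T(x,y) = (-6x, -6y):
Substitute the transformed coordinates into each option and compare with the original:
(A) xy  ->  (-6x)(-6y) = 36xy   [differs from xy: not invariant]
(B) y/x  ->  (-6y)/(-6x) = y/x   [equals y/x: invariant]
(C) x - y  ->  (-6x) - (-6y) = -6x + 6y   [differs from x - y: not invariant]
(D) x + y  ->  (-6x) + (-6y) = -6x - 6y   [differs from x + y: not invariant]

Only option (B), y/x, is unchanged by the transformation.
The common factor -6 cancels in a ratio of coordinates, while sums, products and sums of squares pick up factors of -6 or 36.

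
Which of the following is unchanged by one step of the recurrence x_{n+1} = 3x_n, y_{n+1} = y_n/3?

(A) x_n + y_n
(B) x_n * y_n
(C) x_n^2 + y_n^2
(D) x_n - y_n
B

For the recurrence x_{n+1} = 3x_n, y_{n+1} = y_n/3:

x_{n+1} * y_{n+1} = (3x_n) * (y_n/3) = x_n * y_n
The product is conserved.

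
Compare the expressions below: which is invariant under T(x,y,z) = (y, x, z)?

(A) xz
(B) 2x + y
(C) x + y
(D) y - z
C

Apply T(x,y,z) = (y, x, z) to each option, i.e. replace (x, y, z) by the transformed coordinates.
Substitute the transformed coordinates into each option and compare with the original:
(A) xz  ->  (y)(z) = yz   [differs from xz: not invariant]
(B) 2x + y  ->  2(y) + (x) = x + 2y   [differs from 2x + y: not invariant]
(C) x + y  ->  (y) + (x) = x + y   [equals x + y: invariant]
(D) y - z  ->  (x) - (z) = x - z   [differs from y - z: not invariant]

Only option (C), x + y, is unchanged by the transformation.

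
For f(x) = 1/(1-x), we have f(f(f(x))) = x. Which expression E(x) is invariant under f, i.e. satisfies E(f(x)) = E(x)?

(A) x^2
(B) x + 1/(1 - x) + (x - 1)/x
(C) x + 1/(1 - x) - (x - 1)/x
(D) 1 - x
B

Replace x by f(x) = 1/(1 - x) in each option and simplify. As a quick numerical cross-check, also compare E(5) with E(f(5)) = E(-1/4).

(A) x^2  ->  (1/(1 - x))^2 = (x - 1)^(-2); check: E(5) = 25 but E(-1/4) = 1/16.   [not invariant]
(B) x + 1/(1 - x) + (x - 1)/x  ->  (1/(1 - x)) + 1/(1 - (1/(1 - x))) + ((1/(1 - x)) - 1)/(1/(1 - x)), which simplifies back to x + 1/(1 - x) + (x - 1)/x; check: E(5) = 111/20, E(-1/4) = 111/20.   [invariant]
(C) x + 1/(1 - x) - (x - 1)/x  ->  (1/(1 - x)) + 1/(1 - (1/(1 - x))) - ((1/(1 - x)) - 1)/(1/(1 - x)) = (x^2(1 - x) - x + (x - 1)^2)/(x(x - 1)); check: E(5) = 79/20 but E(-1/4) = -89/20.   [not invariant]
(D) 1 - x  ->  1 - (1/(1 - x)) = x/(x - 1); check: E(5) = -4 but E(-1/4) = 5/4.   [not invariant]

Only (B) is unchanged. Indeed f(f(x)) = 1/(1 - 1/(1-x)) = (1-x)/(-x) = (x-1)/x, so E(x) = x + f(x) + f(f(x)) is the sum over the whole 3-cycle; applying f just permutes the three terms cyclically (x -> f(x) -> f(f(x)) -> x), leaving the sum unchanged.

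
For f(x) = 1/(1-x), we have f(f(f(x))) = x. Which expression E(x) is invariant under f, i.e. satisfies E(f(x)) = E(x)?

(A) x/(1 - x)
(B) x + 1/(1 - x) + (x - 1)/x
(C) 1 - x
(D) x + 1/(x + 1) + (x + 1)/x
B

Replace x by f(x) = 1/(1 - x) in each option and simplify. As a quick numerical cross-check, also compare E(4) with E(f(4)) = E(-1/3).

(A) x/(1 - x)  ->  (1/(1 - x))/(1 - (1/(1 - x))) = -1/x; check: E(4) = -4/3 but E(-1/3) = -1/4.   [not invariant]
(B) x + 1/(1 - x) + (x - 1)/x  ->  (1/(1 - x)) + 1/(1 - (1/(1 - x))) + ((1/(1 - x)) - 1)/(1/(1 - x)), which simplifies back to x + 1/(1 - x) + (x - 1)/x; check: E(4) = 53/12, E(-1/3) = 53/12.   [invariant]
(C) 1 - x  ->  1 - (1/(1 - x)) = x/(x - 1); check: E(4) = -3 but E(-1/3) = 4/3.   [not invariant]
(D) x + 1/(x + 1) + (x + 1)/x  ->  (1/(1 - x)) + 1/((1/(1 - x)) + 1) + ((1/(1 - x)) + 1)/(1/(1 - x)) = (-x^3 + 6x^2 - 11x + 7)/(x^2 - 3x + 2); check: E(4) = 109/20 but E(-1/3) = -5/6.   [not invariant]

Only (B) is unchanged. Indeed f(f(x)) = 1/(1 - 1/(1-x)) = (1-x)/(-x) = (x-1)/x, so E(x) = x + f(x) + f(f(x)) is the sum over the whole 3-cycle; applying f just permutes the three terms cyclically (x -> f(x) -> f(f(x)) -> x), leaving the sum unchanged.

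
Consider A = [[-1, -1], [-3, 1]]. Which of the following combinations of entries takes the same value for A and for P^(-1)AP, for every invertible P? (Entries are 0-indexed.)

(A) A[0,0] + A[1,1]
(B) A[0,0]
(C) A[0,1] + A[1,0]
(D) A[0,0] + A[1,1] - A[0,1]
A

A[0,0] + A[1,1] is the trace of A. By the cyclic property of the trace, tr(P^(-1)AP) = tr(APP^(-1)) = tr(A), so it is the same for every matrix similar to A.

The other combinations are not similarity invariants. For example, take P = [[1, 1], [0, 1]] (det P = 1), so P^(-1) = [[1, -1], [0, 1]] and
B = P^(-1)AP = [[2, 0], [-3, -2]].
Evaluating each option on A and on B:
(A) A[0,0] + A[1,1]: 0 for A, 0 for B -> unchanged
(B) A[0,0]: -1 for A, 2 for B -> changes
(C) A[0,1] + A[1,0]: -4 for A, -3 for B -> changes
(D) A[0,0] + A[1,1] - A[0,1]: 1 for A, 0 for B -> changes

Only (A) A[0,0] + A[1,1] = 0 survives (and it does so for every P, not just this one), so it is the invariant.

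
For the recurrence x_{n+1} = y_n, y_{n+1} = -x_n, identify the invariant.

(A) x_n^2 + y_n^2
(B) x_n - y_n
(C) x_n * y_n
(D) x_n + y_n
A

For the recurrence x_{n+1} = y_n, y_{n+1} = -x_n:

x_{n+1}^2 + y_{n+1}^2 = y_n^2 + (-x_n)^2 = x_n^2 + y_n^2
The sum of squares is conserved (like energy in a harmonic oscillator).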